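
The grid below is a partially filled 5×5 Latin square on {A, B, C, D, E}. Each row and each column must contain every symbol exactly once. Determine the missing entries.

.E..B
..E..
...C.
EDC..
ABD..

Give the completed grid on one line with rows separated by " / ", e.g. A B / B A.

(r1,c3) = A
(r1,c4) = D
(r3,c2) = A
(r3,c3) = B
(r4,c5) = A
(r5,c4) = E
(r5,c5) = C
(r1,c1) = C
(r2,c2) = C
(r2,c5) = D
(r3,c1) = D
(r3,c5) = E
(r4,c4) = B
(r2,c1) = B
(r2,c4) = A

C E A D B / B C E A D / D A B C E / E D C B A / A B D E C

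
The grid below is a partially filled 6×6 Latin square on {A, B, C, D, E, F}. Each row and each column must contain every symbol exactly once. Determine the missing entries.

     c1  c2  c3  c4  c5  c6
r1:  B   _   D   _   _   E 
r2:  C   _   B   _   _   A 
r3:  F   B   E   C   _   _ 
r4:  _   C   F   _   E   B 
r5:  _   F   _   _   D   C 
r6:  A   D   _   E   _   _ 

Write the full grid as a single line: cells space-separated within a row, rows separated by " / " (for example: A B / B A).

B A D F C E / C E B D F A / F B E C A D / D C F A E B / E F A B D C / A D C E B F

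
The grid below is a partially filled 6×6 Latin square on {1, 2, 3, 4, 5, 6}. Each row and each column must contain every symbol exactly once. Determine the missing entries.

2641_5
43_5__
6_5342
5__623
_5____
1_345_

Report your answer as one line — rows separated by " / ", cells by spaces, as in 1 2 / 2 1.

2 6 4 1 3 5 / 4 3 2 5 6 1 / 6 1 5 3 4 2 / 5 4 1 6 2 3 / 3 5 6 2 1 4 / 1 2 3 4 5 6

(r1,c5) = 3
(r3,c2) = 1
(r4,c2) = 4
(r4,c3) = 1
(r5,c1) = 3
(r5,c4) = 2
(r6,c2) = 2
(r6,c6) = 6
(r2,c6) = 1
(r5,c3) = 6
(r5,c5) = 1
(r5,c6) = 4
(r2,c3) = 2
(r2,c5) = 6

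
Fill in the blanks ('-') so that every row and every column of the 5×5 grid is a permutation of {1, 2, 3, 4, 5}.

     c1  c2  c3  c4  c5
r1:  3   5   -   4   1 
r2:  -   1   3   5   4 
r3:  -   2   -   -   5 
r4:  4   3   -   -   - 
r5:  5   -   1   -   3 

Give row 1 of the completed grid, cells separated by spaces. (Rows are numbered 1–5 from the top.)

row 1 has {1,3,4,5}; column 3 has {1,3} — only 2 is left for (r1,c3).

3 5 2 4 1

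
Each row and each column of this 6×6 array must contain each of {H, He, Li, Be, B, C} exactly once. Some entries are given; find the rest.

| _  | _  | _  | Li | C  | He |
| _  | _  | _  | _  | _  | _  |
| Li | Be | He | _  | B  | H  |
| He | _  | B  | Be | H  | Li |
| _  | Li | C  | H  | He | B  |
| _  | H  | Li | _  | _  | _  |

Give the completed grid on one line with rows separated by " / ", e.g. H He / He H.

H B Be Li C He / C He H B Li Be / Li Be He C B H / He C B Be H Li / Be Li C H He B / B H Li He Be C

Cell (r1,c2): row 1 has {He,Li,C}; column 2 has {H,Li,Be} → B.
Cell (r3,c4): row 3 has {H,He,Li,Be,B}; column 4 has {H,Li,Be} → C.
Cell (r4,c2): row 4 has {H,He,Li,Be,B}; column 2 has {H,Li,Be,B} → C.
Cell (r5,c1): row 5 has {H,He,Li,B,C}; column 1 has {He,Li} → Be.
Cell (r6,c5): row 6 has {H,Li}; column 5 has {H,He,B,C} → Be.
Cell (r6,c6): row 6 has {H,Li,Be}; column 6 has {H,He,Li,B} → C.
Cell (r1,c1): row 1 has {He,Li,B,C}; column 1 has {He,Li,Be} → H.
Cell (r1,c3): row 1 has {H,He,Li,B,C}; column 3 has {He,Li,B,C} → Be.
Cell (r2,c2): row 2 is empty so far; column 2 has {H,Li,Be,B,C} → He.
Cell (r2,c3): row 2 has {He}; column 3 has {He,Li,Be,B,C} → H.
Cell (r2,c4): row 2 has {H,He}; column 4 has {H,Li,Be,C} → B.
Cell (r2,c5): row 2 has {H,He,B}; column 5 has {H,He,Be,B,C} → Li.
Cell (r2,c6): row 2 has {H,He,Li,B}; column 6 has {H,He,Li,B,C} → Be.
Cell (r6,c1): row 6 has {H,Li,Be,C}; column 1 has {H,He,Li,Be} → B.
Cell (r6,c4): row 6 has {H,Li,Be,B,C}; column 4 has {H,Li,Be,B,C} → He.
Cell (r2,c1): row 2 has {H,He,Li,Be,B}; column 1 has {H,He,Li,Be,B} → C.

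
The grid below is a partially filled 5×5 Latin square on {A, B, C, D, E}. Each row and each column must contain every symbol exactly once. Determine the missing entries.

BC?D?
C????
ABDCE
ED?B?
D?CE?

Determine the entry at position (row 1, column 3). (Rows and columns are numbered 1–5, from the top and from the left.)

E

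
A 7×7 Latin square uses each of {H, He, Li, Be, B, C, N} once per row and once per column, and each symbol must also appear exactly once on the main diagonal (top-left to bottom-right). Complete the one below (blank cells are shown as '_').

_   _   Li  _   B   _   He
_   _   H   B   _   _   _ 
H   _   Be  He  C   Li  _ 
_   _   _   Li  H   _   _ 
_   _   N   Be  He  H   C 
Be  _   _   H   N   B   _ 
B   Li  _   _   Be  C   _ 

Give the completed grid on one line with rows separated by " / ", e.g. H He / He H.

(r2,c5) = Li
(r5,c1) = Li
(r5,c2) = B
(r6,c7) = Li
(r7,c3) = He
(r7,c4) = N
(r7,c7) = H
(r1,c4) = C
(r3,c2) = N
(r3,c7) = B
(r6,c3) = C
(r1,c1) = N
(r1,c6) = Be
(r2,c2) = C
(r4,c3) = B
(r6,c2) = He
(r1,c2) = H
(r2,c1) = He
(r2,c6) = N
(r2,c7) = Be
(r4,c1) = C
(r4,c2) = Be
(r4,c6) = He
(r4,c7) = N

N H Li C B Be He / He C H B Li N Be / H N Be He C Li B / C Be B Li H He N / Li B N Be He H C / Be He C H N B Li / B Li He N Be C H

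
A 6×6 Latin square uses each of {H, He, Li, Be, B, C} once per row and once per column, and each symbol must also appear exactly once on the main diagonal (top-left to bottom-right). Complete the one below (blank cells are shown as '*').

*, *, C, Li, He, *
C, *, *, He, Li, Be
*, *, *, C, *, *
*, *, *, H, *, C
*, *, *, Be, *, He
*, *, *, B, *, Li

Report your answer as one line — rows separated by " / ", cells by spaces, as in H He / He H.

Cell (r2,c2): row 2 has {He,Li,Be,C}; column 2 is empty so far; the diagonal has {H,Li} → B.
Cell (r2,c3): row 2 has {He,Li,Be,B,C}; column 3 has {C} → H.
Cell (r5,c5): row 5 has {He,Be}; column 5 has {He,Li}; the diagonal has {H,Li,B} → C.
Cell (r1,c1): row 1 has {He,Li,C}; column 1 has {C}; the diagonal has {H,Li,B,C} → Be.
Cell (r1,c2): row 1 has {He,Li,Be,C}; column 2 has {B} → H.
Cell (r1,c6): row 1 has {H,He,Li,Be,C}; column 6 has {He,Li,Be,C} → B.
Cell (r3,c3): row 3 has {C}; column 3 has {H,C}; the diagonal has {H,Li,Be,B,C} → He.
Cell (r3,c6): row 3 has {He,C}; column 6 has {He,Li,Be,B,C} → H.
Cell (r5,c2): row 5 has {He,Be,C}; column 2 has {H,B} → Li.
Cell (r5,c3): row 5 has {He,Li,Be,C}; column 3 has {H,He,C} → B.
Cell (r6,c3): row 6 has {Li,B}; column 3 has {H,He,B,C} → Be.
Cell (r6,c5): row 6 has {Li,Be,B}; column 5 has {He,Li,C} → H.
Cell (r3,c2): row 3 has {H,He,C}; column 2 has {H,Li,B} → Be.
Cell (r3,c5): row 3 has {H,He,Be,C}; column 5 has {H,He,Li,C} → B.
Cell (r4,c2): row 4 has {H,C}; column 2 has {H,Li,Be,B} → He.
Cell (r4,c3): row 4 has {H,He,C}; column 3 has {H,He,Be,B,C} → Li.
Cell (r4,c5): row 4 has {H,He,Li,C}; column 5 has {H,He,Li,B,C} → Be.
Cell (r5,c1): row 5 has {He,Li,Be,B,C}; column 1 has {Be,C} → H.
Cell (r6,c1): row 6 has {H,Li,Be,B}; column 1 has {H,Be,C} → He.
Cell (r6,c2): row 6 has {H,He,Li,Be,B}; column 2 has {H,He,Li,Be,B} → C.
Cell (r3,c1): row 3 has {H,He,Be,B,C}; column 1 has {H,He,Be,C} → Li.
Cell (r4,c1): row 4 has {H,He,Li,Be,C}; column 1 has {H,He,Li,Be,C} → B.

Be H C Li He B / C B H He Li Be / Li Be He C B H / B He Li H Be C / H Li B Be C He / He C Be B H Li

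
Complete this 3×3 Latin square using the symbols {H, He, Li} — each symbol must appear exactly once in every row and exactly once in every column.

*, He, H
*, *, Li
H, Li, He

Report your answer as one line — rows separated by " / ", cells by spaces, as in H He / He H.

Li He H / He H Li / H Li He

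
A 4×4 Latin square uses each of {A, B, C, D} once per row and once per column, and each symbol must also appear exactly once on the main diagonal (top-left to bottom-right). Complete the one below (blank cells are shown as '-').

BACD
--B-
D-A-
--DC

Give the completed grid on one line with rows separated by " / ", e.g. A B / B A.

B A C D / C D B A / D C A B / A B D C

Cell (r2,c2): row 2 has {B}; column 2 has {A}; the diagonal has {A,B,C} → D.
Cell (r2,c4): row 2 has {B,D}; column 4 has {C,D} → A.
Cell (r3,c4): row 3 has {A,D}; column 4 has {A,C,D} → B.
Cell (r4,c1): row 4 has {C,D}; column 1 has {B,D} → A.
Cell (r4,c2): row 4 has {A,C,D}; column 2 has {A,D} → B.
Cell (r2,c1): row 2 has {A,B,D}; column 1 has {A,B,D} → C.
Cell (r3,c2): row 3 has {A,B,D}; column 2 has {A,B,D} → C.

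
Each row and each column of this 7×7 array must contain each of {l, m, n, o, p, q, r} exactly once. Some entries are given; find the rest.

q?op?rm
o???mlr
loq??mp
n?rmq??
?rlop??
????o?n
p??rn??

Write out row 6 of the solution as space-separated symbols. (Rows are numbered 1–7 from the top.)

r m p l o q n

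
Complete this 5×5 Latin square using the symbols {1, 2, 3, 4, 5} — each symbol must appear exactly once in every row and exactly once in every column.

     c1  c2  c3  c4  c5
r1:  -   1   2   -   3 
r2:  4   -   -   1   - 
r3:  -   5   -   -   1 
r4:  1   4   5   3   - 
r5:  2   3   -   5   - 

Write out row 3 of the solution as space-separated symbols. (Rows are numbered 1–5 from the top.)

row 1 has {1,2,3}; column 1 has {1,2,4} — only 5 is left for (r1,c1).
row 1 has {1,2,3,5}; column 4 has {1,3,5} — only 4 is left for (r1,c4).
row 2 has {1,4}; column 2 has {1,3,4,5} — only 2 is left for (r2,c2).
row 2 has {1,2,4}; column 3 has {2,5} — only 3 is left for (r2,c3).
row 2 has {1,2,3,4}; column 5 has {1,3} — only 5 is left for (r2,c5).
row 3 has {1,5}; column 1 has {1,2,4,5} — only 3 is left for (r3,c1).
row 3 has {1,3,5}; column 3 has {2,3,5} — only 4 is left for (r3,c3).
row 3 has {1,3,4,5}; column 4 has {1,3,4,5} — only 2 is left for (r3,c4).

3 5 4 2 1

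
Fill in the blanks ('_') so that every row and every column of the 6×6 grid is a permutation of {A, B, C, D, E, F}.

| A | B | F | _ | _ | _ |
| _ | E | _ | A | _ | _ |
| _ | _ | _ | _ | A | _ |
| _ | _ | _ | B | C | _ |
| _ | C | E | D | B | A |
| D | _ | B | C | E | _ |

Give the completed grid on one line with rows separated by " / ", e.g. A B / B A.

A B F E D C / C E D A F B / B D C F A E / E F A B C D / F C E D B A / D A B C E F

(r1,c4) = E
(r1,c5) = D
(r1,c6) = C
(r2,c5) = F
(r3,c4) = F
(r5,c1) = F
(r6,c6) = F
(r3,c2) = D
(r3,c3) = C
(r4,c1) = E
(r4,c6) = D
(r6,c2) = A
(r2,c3) = D
(r2,c6) = B
(r3,c1) = B
(r3,c6) = E
(r4,c2) = F
(r4,c3) = A
(r2,c1) = C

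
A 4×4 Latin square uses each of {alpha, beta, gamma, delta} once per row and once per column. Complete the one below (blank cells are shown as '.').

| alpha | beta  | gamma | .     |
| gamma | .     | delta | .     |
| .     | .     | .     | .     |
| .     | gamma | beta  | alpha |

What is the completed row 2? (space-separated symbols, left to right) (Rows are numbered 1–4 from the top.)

gamma alpha delta beta

(r1,c4) = delta
(r2,c2) = alpha
(r2,c4) = beta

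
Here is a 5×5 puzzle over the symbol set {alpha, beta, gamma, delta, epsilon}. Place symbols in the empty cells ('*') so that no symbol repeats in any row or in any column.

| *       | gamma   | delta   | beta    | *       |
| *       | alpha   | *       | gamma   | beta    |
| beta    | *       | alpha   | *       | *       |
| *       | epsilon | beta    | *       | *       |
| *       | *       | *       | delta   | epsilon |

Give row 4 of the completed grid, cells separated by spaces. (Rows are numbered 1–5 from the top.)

gamma epsilon beta alpha delta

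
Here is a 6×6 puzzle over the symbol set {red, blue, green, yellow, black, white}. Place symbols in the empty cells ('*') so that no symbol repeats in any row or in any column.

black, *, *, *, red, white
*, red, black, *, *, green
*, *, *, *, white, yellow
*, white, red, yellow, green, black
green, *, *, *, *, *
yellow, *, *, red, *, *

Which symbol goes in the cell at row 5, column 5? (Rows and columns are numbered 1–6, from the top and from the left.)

(r4,c1) = blue
(r6,c6) = blue
(r2,c1) = white
(r2,c4) = blue
(r2,c5) = yellow
(r3,c1) = red
(r5,c6) = red
(r6,c5) = black
(r1,c4) = green
(r3,c4) = black
(r5,c4) = white
(r5,c5) = blue

blue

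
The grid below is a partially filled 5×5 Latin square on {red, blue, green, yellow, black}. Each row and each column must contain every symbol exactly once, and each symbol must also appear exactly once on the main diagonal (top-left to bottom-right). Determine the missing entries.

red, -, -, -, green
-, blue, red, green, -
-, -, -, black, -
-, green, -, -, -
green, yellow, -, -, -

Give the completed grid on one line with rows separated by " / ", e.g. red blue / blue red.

red black yellow blue green / black blue red green yellow / yellow red green black blue / blue green black yellow red / green yellow blue red black

row 1 has {red,green}; column 2 has {blue,green,yellow} — only black is left for (r1,c2).
row 3 has {black}; column 2 has {blue,green,yellow,black} — only red is left for (r3,c2).
row 4 has {green}; column 4 has {green,black}; the diagonal has {red,blue} — only yellow is left for (r4,c4).
row 5 has {green,yellow}; column 5 has {green}; the diagonal has {red,blue,yellow} — only black is left for (r5,c5).
row 1 has {red,green,black}; column 4 has {green,yellow,black} — only blue is left for (r1,c4).
row 2 has {red,blue,green}; column 5 has {green,black} — only yellow is left for (r2,c5).
row 3 has {red,black}; column 3 has {red}; the diagonal has {red,blue,yellow,black} — only green is left for (r3,c3).
row 3 has {red,green,black}; column 5 has {green,yellow,black} — only blue is left for (r3,c5).
row 4 has {green,yellow}; column 5 has {blue,green,yellow,black} — only red is left for (r4,c5).
row 5 has {green,yellow,black}; column 3 has {red,green} — only blue is left for (r5,c3).
row 5 has {blue,green,yellow,black}; column 4 has {blue,green,yellow,black} — only red is left for (r5,c4).
row 1 has {red,blue,green,black}; column 3 has {red,blue,green} — only yellow is left for (r1,c3).
row 2 has {red,blue,green,yellow}; column 1 has {red,green} — only black is left for (r2,c1).
row 3 has {red,blue,green,black}; column 1 has {red,green,black} — only yellow is left for (r3,c1).
row 4 has {red,green,yellow}; column 1 has {red,green,yellow,black} — only blue is left for (r4,c1).
row 4 has {red,blue,green,yellow}; column 3 has {red,blue,green,yellow} — only black is left for (r4,c3).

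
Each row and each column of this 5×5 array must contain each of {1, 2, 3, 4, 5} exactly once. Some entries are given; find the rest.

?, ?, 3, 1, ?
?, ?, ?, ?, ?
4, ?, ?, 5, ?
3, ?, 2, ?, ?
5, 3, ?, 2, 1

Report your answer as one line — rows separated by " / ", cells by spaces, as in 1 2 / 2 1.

2 5 3 1 4 / 1 4 5 3 2 / 4 2 1 5 3 / 3 1 2 4 5 / 5 3 4 2 1

row 1 has {1,3}; column 1 has {3,4,5} — only 2 is left for (r1,c1).
row 2 is empty so far; column 1 has {2,3,4,5} — only 1 is left for (r2,c1).
row 3 has {4,5}; column 3 has {2,3} — only 1 is left for (r3,c3).
row 4 has {2,3}; column 4 has {1,2,5} — only 4 is left for (r4,c4).
row 4 has {2,3,4}; column 5 has {1} — only 5 is left for (r4,c5).
row 5 has {1,2,3,5}; column 3 has {1,2,3} — only 4 is left for (r5,c3).
row 1 has {1,2,3}; column 5 has {1,5} — only 4 is left for (r1,c5).
row 2 has {1}; column 3 has {1,2,3,4} — only 5 is left for (r2,c3).
row 2 has {1,5}; column 4 has {1,2,4,5} — only 3 is left for (r2,c4).
row 2 has {1,3,5}; column 5 has {1,4,5} — only 2 is left for (r2,c5).
row 3 has {1,4,5}; column 2 has {3} — only 2 is left for (r3,c2).
row 3 has {1,2,4,5}; column 5 has {1,2,4,5} — only 3 is left for (r3,c5).
row 4 has {2,3,4,5}; column 2 has {2,3} — only 1 is left for (r4,c2).
row 1 has {1,2,3,4}; column 2 has {1,2,3} — only 5 is left for (r1,c2).
row 2 has {1,2,3,5}; column 2 has {1,2,3,5} — only 4 is left for (r2,c2).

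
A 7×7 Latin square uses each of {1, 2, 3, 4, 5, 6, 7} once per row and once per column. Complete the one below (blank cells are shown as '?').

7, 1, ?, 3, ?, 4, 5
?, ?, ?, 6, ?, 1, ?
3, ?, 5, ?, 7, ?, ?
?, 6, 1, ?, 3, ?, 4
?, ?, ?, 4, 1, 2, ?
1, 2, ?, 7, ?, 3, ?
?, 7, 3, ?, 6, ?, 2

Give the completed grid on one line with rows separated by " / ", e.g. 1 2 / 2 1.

(r1,c5): row 1 has {1,3,4,5,7}; column 5 has {1,3,6,7}, so it must be 2.
(r3,c2): row 3 has {3,5,7}; column 2 has {1,2,6,7}, so it must be 4.
(r3,c6): row 3 has {3,4,5,7}; column 6 has {1,2,3,4}, so it must be 6.
(r3,c7): row 3 has {3,4,5,6,7}; column 7 has {2,4,5}, so it must be 1.
(r6,c7): row 6 has {1,2,3,7}; column 7 has {1,2,4,5}, so it must be 6.
(r7,c6): row 7 has {2,3,6,7}; column 6 has {1,2,3,4,6}, so it must be 5.
(r1,c3): row 1 has {1,2,3,4,5,7}; column 3 has {1,3,5}, so it must be 6.
(r3,c4): row 3 has {1,3,4,5,6,7}; column 4 has {3,4,6,7}, so it must be 2.
(r4,c4): row 4 has {1,3,4,6}; column 4 has {2,3,4,6,7}, so it must be 5.
(r4,c6): row 4 has {1,3,4,5,6}; column 6 has {1,2,3,4,5,6}, so it must be 7.
(r5,c3): row 5 has {1,2,4}; column 3 has {1,3,5,6}, so it must be 7.
(r5,c7): row 5 has {1,2,4,7}; column 7 has {1,2,4,5,6}, so it must be 3.
(r6,c3): row 6 has {1,2,3,6,7}; column 3 has {1,3,5,6,7}, so it must be 4.
(r6,c5): row 6 has {1,2,3,4,6,7}; column 5 has {1,2,3,6,7}, so it must be 5.
(r7,c1): row 7 has {2,3,5,6,7}; column 1 has {1,3,7}, so it must be 4.
(r7,c4): row 7 has {2,3,4,5,6,7}; column 4 has {2,3,4,5,6,7}, so it must be 1.
(r2,c3): row 2 has {1,6}; column 3 has {1,3,4,5,6,7}, so it must be 2.
(r2,c5): row 2 has {1,2,6}; column 5 has {1,2,3,5,6,7}, so it must be 4.
(r2,c7): row 2 has {1,2,4,6}; column 7 has {1,2,3,4,5,6}, so it must be 7.
(r4,c1): row 4 has {1,3,4,5,6,7}; column 1 has {1,3,4,7}, so it must be 2.
(r5,c2): row 5 has {1,2,3,4,7}; column 2 has {1,2,4,6,7}, so it must be 5.
(r2,c1): row 2 has {1,2,4,6,7}; column 1 has {1,2,3,4,7}, so it must be 5.
(r2,c2): row 2 has {1,2,4,5,6,7}; column 2 has {1,2,4,5,6,7}, so it must be 3.
(r5,c1): row 5 has {1,2,3,4,5,7}; column 1 has {1,2,3,4,5,7}, so it must be 6.

7 1 6 3 2 4 5 / 5 3 2 6 4 1 7 / 3 4 5 2 7 6 1 / 2 6 1 5 3 7 4 / 6 5 7 4 1 2 3 / 1 2 4 7 5 3 6 / 4 7 3 1 6 5 2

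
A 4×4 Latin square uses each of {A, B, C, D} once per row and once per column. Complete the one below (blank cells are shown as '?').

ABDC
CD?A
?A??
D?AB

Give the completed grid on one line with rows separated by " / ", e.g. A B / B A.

Cell (r2,c3): row 2 has {A,C,D}; column 3 has {A,D} → B.
Cell (r3,c1): row 3 has {A}; column 1 has {A,C,D} → B.
Cell (r3,c3): row 3 has {A,B}; column 3 has {A,B,D} → C.
Cell (r3,c4): row 3 has {A,B,C}; column 4 has {A,B,C} → D.
Cell (r4,c2): row 4 has {A,B,D}; column 2 has {A,B,D} → C.

A B D C / C D B A / B A C D / D C A B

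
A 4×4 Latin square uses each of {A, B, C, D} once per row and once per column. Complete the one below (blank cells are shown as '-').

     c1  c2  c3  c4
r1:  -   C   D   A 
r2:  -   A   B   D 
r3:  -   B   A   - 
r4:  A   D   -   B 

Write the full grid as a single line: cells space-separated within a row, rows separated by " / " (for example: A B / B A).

B C D A / C A B D / D B A C / A D C B

(r1,c1) = B
(r2,c1) = C
(r3,c1) = D
(r3,c4) = C
(r4,c3) = C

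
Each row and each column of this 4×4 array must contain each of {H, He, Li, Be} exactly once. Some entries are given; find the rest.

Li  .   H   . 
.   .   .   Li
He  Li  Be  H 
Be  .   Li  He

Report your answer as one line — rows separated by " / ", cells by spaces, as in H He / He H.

Li He H Be / H Be He Li / He Li Be H / Be H Li He

(r1,c4) = Be
(r2,c1) = H
(r2,c3) = He
(r4,c2) = H
(r1,c2) = He
(r2,c2) = Be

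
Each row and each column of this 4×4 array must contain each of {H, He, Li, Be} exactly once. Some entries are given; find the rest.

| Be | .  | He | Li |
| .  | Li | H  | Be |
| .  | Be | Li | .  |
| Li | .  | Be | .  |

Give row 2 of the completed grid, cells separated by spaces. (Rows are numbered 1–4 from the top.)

He Li H Be

row 1 has {He,Li,Be}; column 2 has {Li,Be} — only H is left for (r1,c2).
row 2 has {H,Li,Be}; column 1 has {Li,Be} — only He is left for (r2,c1).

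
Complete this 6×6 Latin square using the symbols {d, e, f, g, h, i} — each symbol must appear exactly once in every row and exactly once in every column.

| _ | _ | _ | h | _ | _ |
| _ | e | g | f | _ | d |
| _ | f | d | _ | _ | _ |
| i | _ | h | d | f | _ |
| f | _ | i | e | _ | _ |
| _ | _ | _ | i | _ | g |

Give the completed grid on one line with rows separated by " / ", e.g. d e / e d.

g i e h d f / h e g f i d / e f d g h i / i g h d f e / f d i e g h / d h f i e g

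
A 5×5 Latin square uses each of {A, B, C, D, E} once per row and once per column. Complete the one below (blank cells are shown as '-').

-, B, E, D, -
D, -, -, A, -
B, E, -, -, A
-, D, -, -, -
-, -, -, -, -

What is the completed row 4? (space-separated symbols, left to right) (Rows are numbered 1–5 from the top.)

(r1,c5) = C
(r2,c2) = C
(r2,c3) = B
(r2,c5) = E
(r3,c4) = C
(r4,c5) = B
(r5,c2) = A
(r5,c5) = D
(r1,c1) = A
(r3,c3) = D
(r4,c4) = E
(r5,c3) = C
(r5,c4) = B
(r4,c1) = C
(r4,c3) = A

C D A E B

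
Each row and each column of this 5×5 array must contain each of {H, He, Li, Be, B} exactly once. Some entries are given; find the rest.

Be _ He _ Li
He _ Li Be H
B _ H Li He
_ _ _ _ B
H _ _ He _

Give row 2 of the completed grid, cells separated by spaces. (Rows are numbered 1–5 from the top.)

(r2,c2) = B

He B Li Be H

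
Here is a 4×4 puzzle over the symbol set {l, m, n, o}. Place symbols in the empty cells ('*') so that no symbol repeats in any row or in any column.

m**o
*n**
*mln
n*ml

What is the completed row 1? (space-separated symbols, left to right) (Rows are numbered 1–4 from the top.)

At row 1, column 2: row 1 has {m,o}; column 2 has {m,n}; that leaves l.
At row 1, column 3: row 1 has {l,m,o}; column 3 has {l,m}; that leaves n.

m l n o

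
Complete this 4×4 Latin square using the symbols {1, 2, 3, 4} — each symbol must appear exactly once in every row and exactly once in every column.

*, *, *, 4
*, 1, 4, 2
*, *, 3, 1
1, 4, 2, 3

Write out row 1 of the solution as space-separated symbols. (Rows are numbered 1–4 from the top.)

2 3 1 4

row 1 has {4}; column 3 has {2,3,4} — only 1 is left for (r1,c3).
row 2 has {1,2,4}; column 1 has {1} — only 3 is left for (r2,c1).
row 3 has {1,3}; column 2 has {1,4} — only 2 is left for (r3,c2).
row 1 has {1,4}; column 1 has {1,3} — only 2 is left for (r1,c1).
row 1 has {1,2,4}; column 2 has {1,2,4} — only 3 is left for (r1,c2).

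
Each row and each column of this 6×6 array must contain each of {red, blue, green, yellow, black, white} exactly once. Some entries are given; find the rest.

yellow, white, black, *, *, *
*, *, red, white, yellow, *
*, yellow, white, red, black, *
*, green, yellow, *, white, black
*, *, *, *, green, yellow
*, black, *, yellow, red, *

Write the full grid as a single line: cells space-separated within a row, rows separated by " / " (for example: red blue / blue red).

(r1,c5) = blue
(r2,c2) = blue
(r2,c6) = green
(r3,c6) = blue
(r4,c4) = blue
(r5,c2) = red
(r5,c3) = blue
(r5,c4) = black
(r6,c3) = green
(r6,c6) = white
(r1,c4) = green
(r1,c6) = red
(r2,c1) = black
(r3,c1) = green
(r4,c1) = red
(r5,c1) = white
(r6,c1) = blue

yellow white black green blue red / black blue red white yellow green / green yellow white red black blue / red green yellow blue white black / white red blue black green yellow / blue black green yellow red white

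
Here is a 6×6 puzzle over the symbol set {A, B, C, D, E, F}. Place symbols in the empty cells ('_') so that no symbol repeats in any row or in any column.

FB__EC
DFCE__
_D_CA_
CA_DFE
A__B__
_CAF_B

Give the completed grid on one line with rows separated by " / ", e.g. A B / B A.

(r1,c3) = D
(r1,c4) = A
(r2,c5) = B
(r2,c6) = A
(r3,c6) = F
(r4,c3) = B
(r5,c2) = E
(r5,c3) = F
(r5,c6) = D
(r6,c1) = E
(r6,c5) = D
(r3,c1) = B
(r3,c3) = E
(r5,c5) = C

F B D A E C / D F C E B A / B D E C A F / C A B D F E / A E F B C D / E C A F D B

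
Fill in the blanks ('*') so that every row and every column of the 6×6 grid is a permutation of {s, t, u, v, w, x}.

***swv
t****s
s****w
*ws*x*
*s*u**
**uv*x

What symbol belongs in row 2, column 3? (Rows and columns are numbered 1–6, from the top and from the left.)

x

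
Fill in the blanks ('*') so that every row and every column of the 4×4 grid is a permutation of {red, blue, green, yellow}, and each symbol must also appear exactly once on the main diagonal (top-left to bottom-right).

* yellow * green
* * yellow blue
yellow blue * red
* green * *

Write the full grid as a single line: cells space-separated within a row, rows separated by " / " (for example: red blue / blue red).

(r2,c2): row 2 has {blue,yellow}; column 2 has {blue,green,yellow}; the diagonal is empty so far, so it must be red.
(r3,c3): row 3 has {red,blue,yellow}; column 3 has {yellow}; the diagonal has {red}, so it must be green.
(r4,c4): row 4 has {green}; column 4 has {red,blue,green}; the diagonal has {red,green}, so it must be yellow.
(r1,c1): row 1 has {green,yellow}; column 1 has {yellow}; the diagonal has {red,green,yellow}, so it must be blue.
(r1,c3): row 1 has {blue,green,yellow}; column 3 has {green,yellow}, so it must be red.
(r2,c1): row 2 has {red,blue,yellow}; column 1 has {blue,yellow}, so it must be green.
(r4,c1): row 4 has {green,yellow}; column 1 has {blue,green,yellow}, so it must be red.
(r4,c3): row 4 has {red,green,yellow}; column 3 has {red,green,yellow}, so it must be blue.

blue yellow red green / green red yellow blue / yellow blue green red / red green blue yellow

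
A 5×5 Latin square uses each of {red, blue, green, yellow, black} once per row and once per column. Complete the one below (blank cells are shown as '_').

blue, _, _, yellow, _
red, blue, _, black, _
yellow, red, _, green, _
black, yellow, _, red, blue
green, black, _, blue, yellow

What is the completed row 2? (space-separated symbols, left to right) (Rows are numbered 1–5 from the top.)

(r1,c2): row 1 has {blue,yellow}; column 2 has {red,blue,yellow,black}, so it must be green.
(r2,c5): row 2 has {red,blue,black}; column 5 has {blue,yellow}, so it must be green.
(r3,c5): row 3 has {red,green,yellow}; column 5 has {blue,green,yellow}, so it must be black.
(r4,c3): row 4 has {red,blue,yellow,black}; column 3 is empty so far, so it must be green.
(r5,c3): row 5 has {blue,green,yellow,black}; column 3 has {green}, so it must be red.
(r1,c3): row 1 has {blue,green,yellow}; column 3 has {red,green}, so it must be black.
(r1,c5): row 1 has {blue,green,yellow,black}; column 5 has {blue,green,yellow,black}, so it must be red.
(r2,c3): row 2 has {red,blue,green,black}; column 3 has {red,green,black}, so it must be yellow.

red blue yellow black green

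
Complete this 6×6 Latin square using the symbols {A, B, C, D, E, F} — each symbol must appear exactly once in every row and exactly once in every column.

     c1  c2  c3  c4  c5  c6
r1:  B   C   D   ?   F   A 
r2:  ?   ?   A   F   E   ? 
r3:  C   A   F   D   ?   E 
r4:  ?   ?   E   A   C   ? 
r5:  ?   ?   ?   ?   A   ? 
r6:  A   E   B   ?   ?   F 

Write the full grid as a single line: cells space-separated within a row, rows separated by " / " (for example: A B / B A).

B C D E F A / D B A F E C / C A F D B E / F D E A C B / E F C B A D / A E B C D F

(r1,c4) = E
(r2,c1) = D
(r2,c2) = B
(r2,c6) = C
(r3,c5) = B
(r4,c1) = F
(r4,c2) = D
(r4,c6) = B
(r5,c1) = E
(r5,c2) = F
(r5,c3) = C
(r5,c4) = B
(r5,c6) = D
(r6,c4) = C
(r6,c5) = D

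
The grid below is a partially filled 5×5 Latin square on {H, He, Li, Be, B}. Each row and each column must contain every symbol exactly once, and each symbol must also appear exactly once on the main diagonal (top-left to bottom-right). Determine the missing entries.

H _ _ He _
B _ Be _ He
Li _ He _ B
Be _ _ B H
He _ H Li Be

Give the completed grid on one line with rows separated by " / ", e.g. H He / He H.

H Be B He Li / B Li Be H He / Li H He Be B / Be He Li B H / He B H Li Be

At row 1, column 5: row 1 has {H,He}; column 5 has {H,He,Be,B}; that leaves Li.
At row 2, column 2: row 2 has {He,Be,B}; column 2 is empty so far; the diagonal has {H,He,Be,B}; that leaves Li.
At row 2, column 4: row 2 has {He,Li,Be,B}; column 4 has {He,Li,B}; that leaves H.
At row 3, column 4: row 3 has {He,Li,B}; column 4 has {H,He,Li,B}; that leaves Be.
At row 4, column 2: row 4 has {H,Be,B}; column 2 has {Li}; that leaves He.
At row 4, column 3: row 4 has {H,He,Be,B}; column 3 has {H,He,Be}; that leaves Li.
At row 5, column 2: row 5 has {H,He,Li,Be}; column 2 has {He,Li}; that leaves B.
At row 1, column 2: row 1 has {H,He,Li}; column 2 has {He,Li,B}; that leaves Be.
At row 1, column 3: row 1 has {H,He,Li,Be}; column 3 has {H,He,Li,Be}; that leaves B.
At row 3, column 2: row 3 has {He,Li,Be,B}; column 2 has {He,Li,Be,B}; that leaves H.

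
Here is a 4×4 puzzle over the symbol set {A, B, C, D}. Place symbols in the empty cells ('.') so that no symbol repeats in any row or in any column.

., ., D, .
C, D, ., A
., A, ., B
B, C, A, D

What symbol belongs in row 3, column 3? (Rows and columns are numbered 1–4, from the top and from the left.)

C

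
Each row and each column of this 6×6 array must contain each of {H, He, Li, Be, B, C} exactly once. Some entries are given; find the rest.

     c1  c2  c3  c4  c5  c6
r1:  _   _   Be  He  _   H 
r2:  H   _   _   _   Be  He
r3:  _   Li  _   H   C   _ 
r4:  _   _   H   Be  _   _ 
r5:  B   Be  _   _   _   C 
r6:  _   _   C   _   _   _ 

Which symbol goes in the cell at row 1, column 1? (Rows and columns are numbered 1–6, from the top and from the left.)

(r5,c4): row 5 has {Be,B,C}; column 4 has {H,He,Be}, so it must be Li.
(r6,c4): row 6 has {C}; column 4 has {H,He,Li,Be}, so it must be B.
(r2,c4): row 2 has {H,He,Be}; column 4 has {H,He,Li,Be,B}, so it must be C.
(r5,c3): row 5 has {Li,Be,B,C}; column 3 has {H,Be,C}, so it must be He.
(r5,c5): row 5 has {He,Li,Be,B,C}; column 5 has {Be,C}, so it must be H.
(r2,c2): row 2 has {H,He,Be,C}; column 2 has {Li,Be}, so it must be B.
(r2,c3): row 2 has {H,He,Be,B,C}; column 3 has {H,He,Be,C}, so it must be Li.
(r3,c3): row 3 has {H,Li,C}; column 3 has {H,He,Li,Be,C}, so it must be B.
(r3,c6): row 3 has {H,Li,B,C}; column 6 has {H,He,C}, so it must be Be.
(r6,c6): row 6 has {B,C}; column 6 has {H,He,Be,C}, so it must be Li.
(r1,c2): row 1 has {H,He,Be}; column 2 has {Li,Be,B}, so it must be C.
(r3,c1): row 3 has {H,Li,Be,B,C}; column 1 has {H,B}, so it must be He.
(r4,c2): row 4 has {H,Be}; column 2 has {Li,Be,B,C}, so it must be He.
(r4,c6): row 4 has {H,He,Be}; column 6 has {H,He,Li,Be,C}, so it must be B.
(r6,c1): row 6 has {Li,B,C}; column 1 has {H,He,B}, so it must be Be.
(r6,c2): row 6 has {Li,Be,B,C}; column 2 has {He,Li,Be,B,C}, so it must be H.
(r6,c5): row 6 has {H,Li,Be,B,C}; column 5 has {H,Be,C}, so it must be He.
(r1,c1): row 1 has {H,He,Be,C}; column 1 has {H,He,Be,B}, so it must be Li.

Li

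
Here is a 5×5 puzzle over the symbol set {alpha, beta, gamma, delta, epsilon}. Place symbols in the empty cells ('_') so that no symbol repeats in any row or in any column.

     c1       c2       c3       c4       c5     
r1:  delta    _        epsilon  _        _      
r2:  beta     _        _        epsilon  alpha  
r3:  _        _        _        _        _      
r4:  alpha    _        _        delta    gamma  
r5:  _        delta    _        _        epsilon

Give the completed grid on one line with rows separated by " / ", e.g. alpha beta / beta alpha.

delta alpha epsilon gamma beta / beta gamma delta epsilon alpha / epsilon beta gamma alpha delta / alpha epsilon beta delta gamma / gamma delta alpha beta epsilon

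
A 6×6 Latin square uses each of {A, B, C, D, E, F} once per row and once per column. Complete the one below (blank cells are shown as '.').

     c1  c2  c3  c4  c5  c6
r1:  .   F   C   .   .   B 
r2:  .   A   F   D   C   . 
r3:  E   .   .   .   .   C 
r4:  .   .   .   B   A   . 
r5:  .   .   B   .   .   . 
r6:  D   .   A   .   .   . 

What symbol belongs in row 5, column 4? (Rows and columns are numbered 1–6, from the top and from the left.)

F

(r1,c1) = A
(r1,c4) = E
(r1,c5) = D
(r2,c1) = B
(r2,c6) = E
(r3,c3) = D
(r4,c3) = E
(r6,c6) = F
(r3,c2) = B
(r3,c5) = F
(r4,c6) = D
(r5,c5) = E
(r5,c6) = A
(r6,c4) = C
(r6,c5) = B
(r3,c4) = A
(r4,c2) = C
(r5,c2) = D
(r5,c4) = F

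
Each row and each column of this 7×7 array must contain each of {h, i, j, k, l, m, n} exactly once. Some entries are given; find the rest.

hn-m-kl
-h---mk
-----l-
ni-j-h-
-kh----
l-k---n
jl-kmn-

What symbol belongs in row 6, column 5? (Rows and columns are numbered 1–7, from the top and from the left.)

h

row 2 has {h,k,m}; column 1 has {h,j,l,n} — only i is left for (r2,c1).
row 4 has {h,i,j,n}; column 7 has {k,l,n} — only m is left for (r4,c7).
row 5 has {h,k}; column 1 has {h,i,j,l,n} — only m is left for (r5,c1).
row 7 has {j,k,l,m,n}; column 3 has {h,k} — only i is left for (r7,c3).
row 7 has {i,j,k,l,m,n}; column 7 has {k,l,m,n} — only h is left for (r7,c7).
row 1 has {h,k,l,m,n}; column 3 has {h,i,k} — only j is left for (r1,c3).
row 1 has {h,j,k,l,m,n}; column 5 has {m} — only i is left for (r1,c5).
row 3 has {l}; column 1 has {h,i,j,l,m,n} — only k is left for (r3,c1).
row 4 has {h,i,j,m,n}; column 3 has {h,i,j,k} — only l is left for (r4,c3).
row 4 has {h,i,j,l,m,n}; column 5 has {i,m} — only k is left for (r4,c5).
row 2 has {h,i,k,m}; column 3 has {h,i,j,k,l} — only n is left for (r2,c3).
row 2 has {h,i,k,m,n}; column 4 has {j,k,m} — only l is left for (r2,c4).
row 2 has {h,i,k,l,m,n}; column 5 has {i,k,m} — only j is left for (r2,c5).
row 3 has {k,l}; column 3 has {h,i,j,k,l,n} — only m is left for (r3,c3).
row 6 has {k,l,n}; column 5 has {i,j,k,m} — only h is left for (r6,c5).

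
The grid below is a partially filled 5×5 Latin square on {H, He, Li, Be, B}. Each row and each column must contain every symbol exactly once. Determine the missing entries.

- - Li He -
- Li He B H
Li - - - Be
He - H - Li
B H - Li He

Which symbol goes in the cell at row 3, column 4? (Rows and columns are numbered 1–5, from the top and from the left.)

H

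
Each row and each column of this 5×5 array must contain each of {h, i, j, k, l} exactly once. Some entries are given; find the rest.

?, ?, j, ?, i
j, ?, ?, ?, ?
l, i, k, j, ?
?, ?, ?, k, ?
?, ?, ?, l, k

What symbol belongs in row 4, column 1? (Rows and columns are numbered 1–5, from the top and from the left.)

(r1,c4): row 1 has {i,j}; column 4 has {j,k,l}, so it must be h.
(r2,c4): row 2 has {j}; column 4 has {h,j,k,l}, so it must be i.
(r3,c5): row 3 has {i,j,k,l}; column 5 has {i,k}, so it must be h.
(r1,c1): row 1 has {h,i,j}; column 1 has {j,l}, so it must be k.
(r1,c2): row 1 has {h,i,j,k}; column 2 has {i}, so it must be l.
(r2,c5): row 2 has {i,j}; column 5 has {h,i,k}, so it must be l.
(r4,c5): row 4 has {k}; column 5 has {h,i,k,l}, so it must be j.
(r2,c3): row 2 has {i,j,l}; column 3 has {j,k}, so it must be h.
(r4,c2): row 4 has {j,k}; column 2 has {i,l}, so it must be h.
(r5,c2): row 5 has {k,l}; column 2 has {h,i,l}, so it must be j.
(r5,c3): row 5 has {j,k,l}; column 3 has {h,j,k}, so it must be i.
(r2,c2): row 2 has {h,i,j,l}; column 2 has {h,i,j,l}, so it must be k.
(r4,c1): row 4 has {h,j,k}; column 1 has {j,k,l}, so it must be i.

i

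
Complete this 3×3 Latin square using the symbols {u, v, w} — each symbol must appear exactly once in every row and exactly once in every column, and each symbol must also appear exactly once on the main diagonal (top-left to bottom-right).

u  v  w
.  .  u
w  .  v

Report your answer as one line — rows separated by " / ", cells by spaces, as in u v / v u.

At row 2, column 1: row 2 has {u}; column 1 has {u,w}; that leaves v.
At row 2, column 2: row 2 has {u,v}; column 2 has {v}; the diagonal has {u,v}; that leaves w.
At row 3, column 2: row 3 has {v,w}; column 2 has {v,w}; that leaves u.

u v w / v w u / w u v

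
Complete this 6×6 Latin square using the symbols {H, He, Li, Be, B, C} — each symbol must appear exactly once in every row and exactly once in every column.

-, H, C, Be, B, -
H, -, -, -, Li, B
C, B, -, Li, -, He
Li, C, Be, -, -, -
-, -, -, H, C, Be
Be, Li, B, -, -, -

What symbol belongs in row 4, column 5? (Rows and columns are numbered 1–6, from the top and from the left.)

He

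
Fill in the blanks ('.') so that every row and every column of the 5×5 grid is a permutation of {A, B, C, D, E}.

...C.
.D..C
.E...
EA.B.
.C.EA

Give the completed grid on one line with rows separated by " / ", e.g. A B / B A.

A B D C E / B D E A C / C E A D B / E A C B D / D C B E A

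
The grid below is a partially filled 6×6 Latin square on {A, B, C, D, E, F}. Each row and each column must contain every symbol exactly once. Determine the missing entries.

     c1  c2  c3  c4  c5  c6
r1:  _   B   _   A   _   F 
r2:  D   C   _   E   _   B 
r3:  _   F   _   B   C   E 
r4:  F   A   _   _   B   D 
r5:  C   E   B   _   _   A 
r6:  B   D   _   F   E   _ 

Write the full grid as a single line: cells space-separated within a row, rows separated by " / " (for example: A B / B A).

Cell (r1,c1): row 1 has {A,B,F}; column 1 has {B,C,D,F} → E.
Cell (r1,c5): row 1 has {A,B,E,F}; column 5 has {B,C,E} → D.
Cell (r3,c1): row 3 has {B,C,E,F}; column 1 has {B,C,D,E,F} → A.
Cell (r3,c3): row 3 has {A,B,C,E,F}; column 3 has {B} → D.
Cell (r4,c4): row 4 has {A,B,D,F}; column 4 has {A,B,E,F} → C.
Cell (r5,c4): row 5 has {A,B,C,E}; column 4 has {A,B,C,E,F} → D.
Cell (r5,c5): row 5 has {A,B,C,D,E}; column 5 has {B,C,D,E} → F.
Cell (r6,c6): row 6 has {B,D,E,F}; column 6 has {A,B,D,E,F} → C.
Cell (r1,c3): row 1 has {A,B,D,E,F}; column 3 has {B,D} → C.
Cell (r2,c5): row 2 has {B,C,D,E}; column 5 has {B,C,D,E,F} → A.
Cell (r4,c3): row 4 has {A,B,C,D,F}; column 3 has {B,C,D} → E.
Cell (r6,c3): row 6 has {B,C,D,E,F}; column 3 has {B,C,D,E} → A.
Cell (r2,c3): row 2 has {A,B,C,D,E}; column 3 has {A,B,C,D,E} → F.

E B C A D F / D C F E A B / A F D B C E / F A E C B D / C E B D F A / B D A F E C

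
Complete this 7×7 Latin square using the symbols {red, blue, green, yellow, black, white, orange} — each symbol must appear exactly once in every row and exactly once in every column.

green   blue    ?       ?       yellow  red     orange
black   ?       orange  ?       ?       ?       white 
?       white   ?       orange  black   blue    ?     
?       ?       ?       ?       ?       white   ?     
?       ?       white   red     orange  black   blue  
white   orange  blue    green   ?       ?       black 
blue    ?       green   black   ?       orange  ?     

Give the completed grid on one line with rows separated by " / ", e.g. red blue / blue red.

At row 1, column 3: row 1 has {red,blue,green,yellow,orange}; column 3 has {blue,green,white,orange}; that leaves black.
At row 1, column 4: row 1 has {red,blue,green,yellow,black,orange}; column 4 has {red,green,black,orange}; that leaves white.
At row 5, column 1: row 5 has {red,blue,black,white,orange}; column 1 has {blue,green,black,white}; that leaves yellow.
At row 5, column 2: row 5 has {red,blue,yellow,black,white,orange}; column 2 has {blue,white,orange}; that leaves green.
At row 6, column 5: row 6 has {blue,green,black,white,orange}; column 5 has {yellow,black,orange}; that leaves red.
At row 6, column 6: row 6 has {red,blue,green,black,white,orange}; column 6 has {red,blue,black,white,orange}; that leaves yellow.
At row 7, column 5: row 7 has {blue,green,black,orange}; column 5 has {red,yellow,black,orange}; that leaves white.
At row 2, column 6: row 2 has {black,white,orange}; column 6 has {red,blue,yellow,black,white,orange}; that leaves green.
At row 3, column 1: row 3 has {blue,black,white,orange}; column 1 has {blue,green,yellow,black,white}; that leaves red.
At row 3, column 3: row 3 has {red,blue,black,white,orange}; column 3 has {blue,green,black,white,orange}; that leaves yellow.
At row 3, column 7: row 3 has {red,blue,yellow,black,white,orange}; column 7 has {blue,black,white,orange}; that leaves green.
At row 4, column 1: row 4 has {white}; column 1 has {red,blue,green,yellow,black,white}; that leaves orange.
At row 4, column 3: row 4 has {white,orange}; column 3 has {blue,green,yellow,black,white,orange}; that leaves red.
At row 4, column 7: row 4 has {red,white,orange}; column 7 has {blue,green,black,white,orange}; that leaves yellow.
At row 7, column 7: row 7 has {blue,green,black,white,orange}; column 7 has {blue,green,yellow,black,white,orange}; that leaves red.
At row 2, column 5: row 2 has {green,black,white,orange}; column 5 has {red,yellow,black,white,orange}; that leaves blue.
At row 4, column 2: row 4 has {red,yellow,white,orange}; column 2 has {blue,green,white,orange}; that leaves black.
At row 4, column 4: row 4 has {red,yellow,black,white,orange}; column 4 has {red,green,black,white,orange}; that leaves blue.
At row 4, column 5: row 4 has {red,blue,yellow,black,white,orange}; column 5 has {red,blue,yellow,black,white,orange}; that leaves green.
At row 7, column 2: row 7 has {red,blue,green,black,white,orange}; column 2 has {blue,green,black,white,orange}; that leaves yellow.
At row 2, column 2: row 2 has {blue,green,black,white,orange}; column 2 has {blue,green,yellow,black,white,orange}; that leaves red.
At row 2, column 4: row 2 has {red,blue,green,black,white,orange}; column 4 has {red,blue,green,black,white,orange}; that leaves yellow.

green blue black white yellow red orange / black red orange yellow blue green white / red white yellow orange black blue green / orange black red blue green white yellow / yellow green white red orange black blue / white orange blue green red yellow black / blue yellow green black white orange red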